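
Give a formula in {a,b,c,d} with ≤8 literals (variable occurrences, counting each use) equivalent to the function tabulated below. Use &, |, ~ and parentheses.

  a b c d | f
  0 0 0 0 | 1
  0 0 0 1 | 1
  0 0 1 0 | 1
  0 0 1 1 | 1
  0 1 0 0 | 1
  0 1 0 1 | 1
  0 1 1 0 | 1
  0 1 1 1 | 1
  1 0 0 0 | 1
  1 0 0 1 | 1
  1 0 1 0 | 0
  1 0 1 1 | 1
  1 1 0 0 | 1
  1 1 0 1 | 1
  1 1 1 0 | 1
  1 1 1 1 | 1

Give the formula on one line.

(((~c & ~d) | ~a) | ((a & d) | b))

  ~c = 1100110011001100
  ~d = 1010101010101010
  (~c & ~d) = 1000100010001000
  ~a = 1111111100000000
  ((~c & ~d) | ~a) = 1111111110001000
  (a & d) = 0000000001010101
  ((a & d) | b) = 0000111101011111
  (((~c & ~d) | ~a) | ((a & d) | b)) = 1111111111011111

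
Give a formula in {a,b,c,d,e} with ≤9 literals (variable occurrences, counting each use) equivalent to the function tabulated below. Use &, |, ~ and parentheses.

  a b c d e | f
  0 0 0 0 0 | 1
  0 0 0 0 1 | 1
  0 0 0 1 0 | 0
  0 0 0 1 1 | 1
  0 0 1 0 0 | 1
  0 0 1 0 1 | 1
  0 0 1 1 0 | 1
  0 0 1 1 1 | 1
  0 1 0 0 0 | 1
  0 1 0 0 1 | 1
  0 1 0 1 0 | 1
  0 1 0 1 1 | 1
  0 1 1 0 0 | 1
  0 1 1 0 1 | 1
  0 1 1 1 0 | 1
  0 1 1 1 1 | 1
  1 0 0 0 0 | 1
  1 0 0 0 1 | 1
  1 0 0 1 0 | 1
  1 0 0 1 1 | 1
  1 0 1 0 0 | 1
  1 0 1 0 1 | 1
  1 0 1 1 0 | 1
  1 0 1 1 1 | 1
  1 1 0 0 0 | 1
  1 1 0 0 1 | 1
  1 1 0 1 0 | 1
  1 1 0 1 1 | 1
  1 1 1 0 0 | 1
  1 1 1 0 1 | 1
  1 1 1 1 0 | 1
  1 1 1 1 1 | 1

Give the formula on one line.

(((~d | (a & (b | c))) | (a | e)) | ((b | c) & d))

  ~d = 11001100110011001100110011001100
  (b | c) = 00001111111111110000111111111111
  (a & (b | c)) = 00000000000000000000111111111111
  (~d | (a & (b | c))) = 11001100110011001100111111111111
  (a | e) = 01010101010101011111111111111111
  ((~d | (a & (b | c))) | (a | e)) = 11011101110111011111111111111111
  ((b | c) & d) = 00000011001100110000001100110011
  (((~d | (a & (b | c))) | (a | e)) | ((b | c) & d)) = 11011111111111111111111111111111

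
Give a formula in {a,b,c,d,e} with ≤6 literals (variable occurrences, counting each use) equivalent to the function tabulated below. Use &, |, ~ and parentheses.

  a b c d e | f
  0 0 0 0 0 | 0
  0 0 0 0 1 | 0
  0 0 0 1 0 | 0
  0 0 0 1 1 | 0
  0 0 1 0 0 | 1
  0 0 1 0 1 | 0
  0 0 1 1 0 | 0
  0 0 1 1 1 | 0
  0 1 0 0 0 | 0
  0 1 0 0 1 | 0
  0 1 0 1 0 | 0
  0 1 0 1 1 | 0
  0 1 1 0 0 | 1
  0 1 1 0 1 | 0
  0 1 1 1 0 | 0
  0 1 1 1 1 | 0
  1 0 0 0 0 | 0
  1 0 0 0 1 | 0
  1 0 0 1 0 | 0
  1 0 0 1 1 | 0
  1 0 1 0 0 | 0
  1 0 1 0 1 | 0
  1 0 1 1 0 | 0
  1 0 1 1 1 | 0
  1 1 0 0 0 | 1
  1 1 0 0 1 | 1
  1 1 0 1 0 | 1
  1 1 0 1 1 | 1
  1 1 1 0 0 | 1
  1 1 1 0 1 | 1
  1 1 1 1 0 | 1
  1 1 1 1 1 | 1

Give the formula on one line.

((a & b) | (((~d & c) & ~e) & ~a))

  (a & b) = 00000000000000000000000011111111
  ~d = 11001100110011001100110011001100
  (~d & c) = 00001100000011000000110000001100
  ~e = 10101010101010101010101010101010
  ((~d & c) & ~e) = 00001000000010000000100000001000
  ~a = 11111111111111110000000000000000
  (((~d & c) & ~e) & ~a) = 00001000000010000000000000000000
  ((a & b) | (((~d & c) & ~e) & ~a)) = 00001000000010000000000011111111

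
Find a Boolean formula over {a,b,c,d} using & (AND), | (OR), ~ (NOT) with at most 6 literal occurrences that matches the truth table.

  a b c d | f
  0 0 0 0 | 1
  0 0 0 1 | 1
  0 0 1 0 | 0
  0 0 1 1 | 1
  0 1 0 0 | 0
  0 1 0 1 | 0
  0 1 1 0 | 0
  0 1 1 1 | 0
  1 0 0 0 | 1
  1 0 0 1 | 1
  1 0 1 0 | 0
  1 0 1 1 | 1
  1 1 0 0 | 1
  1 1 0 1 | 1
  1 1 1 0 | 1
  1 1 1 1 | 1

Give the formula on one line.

  (d | b) = 0101111101011111
  ~c = 1100110011001100
  (b | ~c) = 1100111111001111
  ((d | b) | (b | ~c)) = 1101111111011111
  ~b = 1111000011110000
  (a | ~b) = 1111000011111111
  (((d | b) | (b | ~c)) & (a | ~b)) = 1101000011011111

(((d | b) | (b | ~c)) & (a | ~b))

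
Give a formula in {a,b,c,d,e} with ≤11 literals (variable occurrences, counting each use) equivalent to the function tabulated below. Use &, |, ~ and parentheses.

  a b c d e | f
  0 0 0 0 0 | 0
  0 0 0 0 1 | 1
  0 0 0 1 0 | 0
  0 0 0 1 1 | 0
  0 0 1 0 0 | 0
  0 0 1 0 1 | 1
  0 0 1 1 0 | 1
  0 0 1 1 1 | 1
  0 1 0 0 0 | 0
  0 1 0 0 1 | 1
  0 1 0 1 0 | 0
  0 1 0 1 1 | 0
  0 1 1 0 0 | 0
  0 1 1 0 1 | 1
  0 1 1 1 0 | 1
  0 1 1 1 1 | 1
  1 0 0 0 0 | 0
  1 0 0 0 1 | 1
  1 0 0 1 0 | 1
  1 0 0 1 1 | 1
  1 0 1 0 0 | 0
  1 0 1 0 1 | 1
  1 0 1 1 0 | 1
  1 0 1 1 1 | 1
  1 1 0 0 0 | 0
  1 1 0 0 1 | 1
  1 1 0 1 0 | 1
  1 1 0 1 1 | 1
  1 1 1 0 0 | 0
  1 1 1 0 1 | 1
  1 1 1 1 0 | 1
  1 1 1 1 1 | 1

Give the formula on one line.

  ~c = 11110000111100001111000011110000
  ~d = 11001100110011001100110011001100
  (~d & e) = 01000100010001000100010001000100
  (~c & (~d & e)) = 01000000010000000100000001000000
  (d | e) = 01110111011101110111011101110111
  (c & (d | e)) = 00000111000001110000011100000111
  ((~c & (~d & e)) | (c & (d | e))) = 01000111010001110100011101000111
  (d & a) = 00000000000000000011001100110011
  (((~c & (~d & e)) | (c & (d | e))) | (d & a)) = 01000111010001110111011101110111

(((~c & (~d & e)) | (c & (d | e))) | (d & a))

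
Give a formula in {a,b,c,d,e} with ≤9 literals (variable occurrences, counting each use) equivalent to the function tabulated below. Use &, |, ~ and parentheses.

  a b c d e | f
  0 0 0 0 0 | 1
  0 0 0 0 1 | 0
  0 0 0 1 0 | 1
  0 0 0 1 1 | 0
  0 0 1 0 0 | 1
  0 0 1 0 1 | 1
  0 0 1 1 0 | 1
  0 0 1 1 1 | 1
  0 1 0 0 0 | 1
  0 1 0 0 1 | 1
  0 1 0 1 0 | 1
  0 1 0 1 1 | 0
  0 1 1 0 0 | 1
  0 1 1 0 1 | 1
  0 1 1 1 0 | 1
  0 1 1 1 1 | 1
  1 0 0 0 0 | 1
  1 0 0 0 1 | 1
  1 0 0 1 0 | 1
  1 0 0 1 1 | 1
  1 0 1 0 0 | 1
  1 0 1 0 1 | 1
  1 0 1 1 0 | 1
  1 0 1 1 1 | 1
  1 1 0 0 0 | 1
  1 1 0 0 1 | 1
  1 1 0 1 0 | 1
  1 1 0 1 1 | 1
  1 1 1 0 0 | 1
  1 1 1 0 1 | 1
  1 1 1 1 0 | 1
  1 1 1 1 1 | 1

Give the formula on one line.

  ~e = 10101010101010101010101010101010
  ~d = 11001100110011001100110011001100
  (c | b) = 00001111111111110000111111111111
  (~d & (c | b)) = 00001100110011000000110011001100
  (~e | (~d & (c | b))) = 10101110111011101010111011101110
  (a | (~e | (~d & (c | b)))) = 10101110111011101111111111111111
  (c | (a | (~e | (~d & (c | b))))) = 10101111111011111111111111111111

(c | (a | (~e | (~d & (c | b)))))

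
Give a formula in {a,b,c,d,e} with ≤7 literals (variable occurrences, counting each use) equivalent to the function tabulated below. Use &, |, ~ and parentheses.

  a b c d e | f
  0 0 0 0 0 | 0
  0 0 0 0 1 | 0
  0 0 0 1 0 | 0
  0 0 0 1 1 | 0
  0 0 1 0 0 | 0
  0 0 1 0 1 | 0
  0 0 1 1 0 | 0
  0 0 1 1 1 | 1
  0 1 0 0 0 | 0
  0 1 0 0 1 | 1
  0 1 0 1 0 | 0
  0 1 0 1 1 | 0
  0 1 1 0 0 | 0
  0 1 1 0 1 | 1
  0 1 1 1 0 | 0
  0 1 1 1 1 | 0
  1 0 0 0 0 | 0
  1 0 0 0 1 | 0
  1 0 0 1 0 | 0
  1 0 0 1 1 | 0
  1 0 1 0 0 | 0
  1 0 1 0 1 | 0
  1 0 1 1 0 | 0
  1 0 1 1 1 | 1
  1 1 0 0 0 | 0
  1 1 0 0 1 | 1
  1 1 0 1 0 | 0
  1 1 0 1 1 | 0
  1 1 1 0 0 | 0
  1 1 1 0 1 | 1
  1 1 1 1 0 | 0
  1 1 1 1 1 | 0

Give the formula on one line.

(((d | b) & (c | ~d)) & ((~d | ~b) & e))

  (d | b) = 00110011111111110011001111111111
  ~d = 11001100110011001100110011001100
  (c | ~d) = 11001111110011111100111111001111
  ((d | b) & (c | ~d)) = 00000011110011110000001111001111
  ~b = 11111111000000001111111100000000
  (~d | ~b) = 11111111110011001111111111001100
  ((~d | ~b) & e) = 01010101010001000101010101000100
  (((d | b) & (c | ~d)) & ((~d | ~b) & e)) = 00000001010001000000000101000100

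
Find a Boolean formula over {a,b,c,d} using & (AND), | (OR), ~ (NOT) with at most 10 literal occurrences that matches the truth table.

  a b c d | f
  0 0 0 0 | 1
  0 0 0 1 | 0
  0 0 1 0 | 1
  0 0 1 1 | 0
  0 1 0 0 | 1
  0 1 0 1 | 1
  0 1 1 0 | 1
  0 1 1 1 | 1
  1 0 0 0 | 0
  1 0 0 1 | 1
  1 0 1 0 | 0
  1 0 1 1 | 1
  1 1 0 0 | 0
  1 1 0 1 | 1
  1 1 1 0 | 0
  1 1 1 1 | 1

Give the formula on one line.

((d & ((d | (~d & ~c)) & a)) | (((b | a) | ~d) & ~a))

  ~d = 1010101010101010
  ~c = 1100110011001100
  (~d & ~c) = 1000100010001000
  (d | (~d & ~c)) = 1101110111011101
  ((d | (~d & ~c)) & a) = 0000000011011101
  (d & ((d | (~d & ~c)) & a)) = 0000000001010101
  (b | a) = 0000111111111111
  ((b | a) | ~d) = 1010111111111111
  ~a = 1111111100000000
  (((b | a) | ~d) & ~a) = 1010111100000000
  ((d & ((d | (~d & ~c)) & a)) | (((b | a) | ~d) & ~a)) = 1010111101010101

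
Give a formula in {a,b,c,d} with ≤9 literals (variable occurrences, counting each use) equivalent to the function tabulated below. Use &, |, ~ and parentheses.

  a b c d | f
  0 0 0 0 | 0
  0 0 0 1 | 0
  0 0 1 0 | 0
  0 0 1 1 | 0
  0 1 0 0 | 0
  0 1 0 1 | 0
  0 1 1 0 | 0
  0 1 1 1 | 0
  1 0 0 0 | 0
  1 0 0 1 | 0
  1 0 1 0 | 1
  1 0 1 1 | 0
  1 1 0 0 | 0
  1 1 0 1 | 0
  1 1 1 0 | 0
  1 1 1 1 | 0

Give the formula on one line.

  ~b = 1111000011110000
  (a & c) = 0000000000110011
  (~b & (a & c)) = 0000000000110000
  ~d = 1010101010101010
  ~c = 1100110011001100
  (~d & ~c) = 1000100010001000
  (~d & ~b) = 1010000010100000
  ((~d & ~c) | (~d & ~b)) = 1010100010101000
  ((~b & (a & c)) & ((~d & ~c) | (~d & ~b))) = 0000000000100000

((~b & (a & c)) & ((~d & ~c) | (~d & ~b)))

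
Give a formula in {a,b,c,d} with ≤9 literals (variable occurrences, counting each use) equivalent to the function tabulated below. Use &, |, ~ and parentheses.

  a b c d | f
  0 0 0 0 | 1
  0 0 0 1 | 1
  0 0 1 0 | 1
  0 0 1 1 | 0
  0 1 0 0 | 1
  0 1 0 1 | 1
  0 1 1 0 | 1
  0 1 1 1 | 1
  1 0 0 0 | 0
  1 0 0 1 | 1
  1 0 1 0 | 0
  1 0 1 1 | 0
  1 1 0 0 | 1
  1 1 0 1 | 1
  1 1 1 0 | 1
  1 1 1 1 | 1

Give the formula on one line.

  (c | d) = 0111011101110111
  ~c = 1100110011001100
  (~c | b) = 1100111111001111
  ((c | d) & (~c | b)) = 0100011101000111
  (d & ~c) = 0100010001000100
  ~a = 1111111100000000
  (b | ~a) = 1111111100001111
  ~d = 1010101010101010
  ((b | ~a) & ~d) = 1010101000001010
  ((d & ~c) | ((b | ~a) & ~d)) = 1110111001001110
  (((c | d) & (~c | b)) | ((d & ~c) | ((b | ~a) & ~d))) = 1110111101001111

(((c | d) & (~c | b)) | ((d & ~c) | ((b | ~a) & ~d)))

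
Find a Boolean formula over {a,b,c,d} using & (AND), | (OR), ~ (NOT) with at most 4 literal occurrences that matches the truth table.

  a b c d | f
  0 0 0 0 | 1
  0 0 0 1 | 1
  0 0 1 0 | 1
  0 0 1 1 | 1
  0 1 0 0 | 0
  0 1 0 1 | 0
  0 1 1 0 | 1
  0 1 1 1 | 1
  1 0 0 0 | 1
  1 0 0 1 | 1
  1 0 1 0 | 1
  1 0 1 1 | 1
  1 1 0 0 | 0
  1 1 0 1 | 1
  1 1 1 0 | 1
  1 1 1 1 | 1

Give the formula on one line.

((c | ~b) | (a & d))

  ~b = 1111000011110000
  (c | ~b) = 1111001111110011
  (a & d) = 0000000001010101
  ((c | ~b) | (a & d)) = 1111001111110111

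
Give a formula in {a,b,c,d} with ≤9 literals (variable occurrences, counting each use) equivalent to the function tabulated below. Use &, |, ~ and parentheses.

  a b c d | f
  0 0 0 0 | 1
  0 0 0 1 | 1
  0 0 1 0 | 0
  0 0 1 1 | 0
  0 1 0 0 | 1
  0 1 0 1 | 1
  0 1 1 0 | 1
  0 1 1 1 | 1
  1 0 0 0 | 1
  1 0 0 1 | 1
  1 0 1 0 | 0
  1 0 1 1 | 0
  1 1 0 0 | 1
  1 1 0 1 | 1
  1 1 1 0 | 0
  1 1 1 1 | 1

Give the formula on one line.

(((((b & d) & ~c) | ~a) | (~c | d)) & (~c | b))

  (b & d) = 0000010100000101
  ~c = 1100110011001100
  ((b & d) & ~c) = 0000010000000100
  ~a = 1111111100000000
  (((b & d) & ~c) | ~a) = 1111111100000100
  (~c | d) = 1101110111011101
  ((((b & d) & ~c) | ~a) | (~c | d)) = 1111111111011101
  (~c | b) = 1100111111001111
  (((((b & d) & ~c) | ~a) | (~c | d)) & (~c | b)) = 1100111111001101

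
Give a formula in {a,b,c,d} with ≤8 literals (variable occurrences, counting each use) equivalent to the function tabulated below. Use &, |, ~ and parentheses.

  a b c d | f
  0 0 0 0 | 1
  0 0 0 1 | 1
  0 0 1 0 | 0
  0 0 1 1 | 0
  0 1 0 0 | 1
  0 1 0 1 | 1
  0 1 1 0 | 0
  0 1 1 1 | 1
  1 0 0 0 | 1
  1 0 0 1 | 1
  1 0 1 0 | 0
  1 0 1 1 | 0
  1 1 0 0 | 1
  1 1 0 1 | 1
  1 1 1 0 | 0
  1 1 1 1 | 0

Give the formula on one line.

  ~c = 1100110011001100
  ~a = 1111111100000000
  (b & d) = 0000010100000101
  (~a & (b & d)) = 0000010100000000
  (c & (~a & (b & d))) = 0000000100000000
  (~c | (c & (~a & (b & d)))) = 1100110111001100

(~c | (c & (~a & (b & d))))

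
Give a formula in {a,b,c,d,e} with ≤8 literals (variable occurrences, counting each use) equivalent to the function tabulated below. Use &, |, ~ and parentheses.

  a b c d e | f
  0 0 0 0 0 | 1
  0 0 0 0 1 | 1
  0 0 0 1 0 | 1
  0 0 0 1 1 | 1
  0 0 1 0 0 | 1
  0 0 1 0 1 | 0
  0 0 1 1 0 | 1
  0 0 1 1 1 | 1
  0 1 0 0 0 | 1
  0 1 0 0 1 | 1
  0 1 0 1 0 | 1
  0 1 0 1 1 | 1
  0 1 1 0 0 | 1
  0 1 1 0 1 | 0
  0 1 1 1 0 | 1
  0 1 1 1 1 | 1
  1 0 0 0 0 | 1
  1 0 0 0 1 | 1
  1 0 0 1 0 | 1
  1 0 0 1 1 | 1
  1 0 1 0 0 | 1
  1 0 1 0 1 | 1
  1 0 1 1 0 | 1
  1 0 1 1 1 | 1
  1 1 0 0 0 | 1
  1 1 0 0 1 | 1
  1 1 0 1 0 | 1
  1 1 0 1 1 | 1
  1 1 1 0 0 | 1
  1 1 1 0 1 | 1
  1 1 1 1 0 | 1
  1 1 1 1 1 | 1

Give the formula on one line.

  ~c = 11110000111100001111000011110000
  (d | ~c) = 11110011111100111111001111110011
  (c & (d | ~c)) = 00000011000000110000001100000011
  ~e = 10101010101010101010101010101010
  (a | ~e) = 10101010101010101111111111111111
  ((c & (d | ~c)) | (a | ~e)) = 10101011101010111111111111111111
  (((c & (d | ~c)) | (a | ~e)) | ~c) = 11111011111110111111111111111111

(((c & (d | ~c)) | (a | ~e)) | ~c)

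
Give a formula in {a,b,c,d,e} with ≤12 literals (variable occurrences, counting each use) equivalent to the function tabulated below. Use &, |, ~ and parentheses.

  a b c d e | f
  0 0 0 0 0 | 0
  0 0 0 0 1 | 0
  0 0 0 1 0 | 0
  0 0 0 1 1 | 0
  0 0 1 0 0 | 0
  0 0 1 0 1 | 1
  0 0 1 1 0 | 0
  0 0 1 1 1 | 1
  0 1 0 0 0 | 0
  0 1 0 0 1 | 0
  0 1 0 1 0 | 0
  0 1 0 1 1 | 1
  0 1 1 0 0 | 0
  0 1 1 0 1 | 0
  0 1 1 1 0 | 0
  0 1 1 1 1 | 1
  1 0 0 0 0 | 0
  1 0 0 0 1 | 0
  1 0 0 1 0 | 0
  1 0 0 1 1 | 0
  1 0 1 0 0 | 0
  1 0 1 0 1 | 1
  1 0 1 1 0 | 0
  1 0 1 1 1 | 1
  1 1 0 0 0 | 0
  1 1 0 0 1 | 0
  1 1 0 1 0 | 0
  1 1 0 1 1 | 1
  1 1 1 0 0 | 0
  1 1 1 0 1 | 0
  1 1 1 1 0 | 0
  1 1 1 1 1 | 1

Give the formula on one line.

  ~e = 10101010101010101010101010101010
  (b | ~e) = 10101010111111111010101011111111
  (c | (b | ~e)) = 10101111111111111010111111111111
  (e & (c | (b | ~e))) = 00000101010101010000010101010101
  ~b = 11111111000000001111111100000000
  (c | e) = 01011111010111110101111101011111
  ((c | e) & d) = 00010011000100110001001100010011
  (((c | e) & d) & e) = 00010001000100010001000100010001
  (~b | (((c | e) & d) & e)) = 11111111000100011111111100010001
  ((e & (c | (b | ~e))) & (~b | (((c | e) & d) & e))) = 00000101000100010000010100010001

((e & (c | (b | ~e))) & (~b | (((c | e) & d) & e)))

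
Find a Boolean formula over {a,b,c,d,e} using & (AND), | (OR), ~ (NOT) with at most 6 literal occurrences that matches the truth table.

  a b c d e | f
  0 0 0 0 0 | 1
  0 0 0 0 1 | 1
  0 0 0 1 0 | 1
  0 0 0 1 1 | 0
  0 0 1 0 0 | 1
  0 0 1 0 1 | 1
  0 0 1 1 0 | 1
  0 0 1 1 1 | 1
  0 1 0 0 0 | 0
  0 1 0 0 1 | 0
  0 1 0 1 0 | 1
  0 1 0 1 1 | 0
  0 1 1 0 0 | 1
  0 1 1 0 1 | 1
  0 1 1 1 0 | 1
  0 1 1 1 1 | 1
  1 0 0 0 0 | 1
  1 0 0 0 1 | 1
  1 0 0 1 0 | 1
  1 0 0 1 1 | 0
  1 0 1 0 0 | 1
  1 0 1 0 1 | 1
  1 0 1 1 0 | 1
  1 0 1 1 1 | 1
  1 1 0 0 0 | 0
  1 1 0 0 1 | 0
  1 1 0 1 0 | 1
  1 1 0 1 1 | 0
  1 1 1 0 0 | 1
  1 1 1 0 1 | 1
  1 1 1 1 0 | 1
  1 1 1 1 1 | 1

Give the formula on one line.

  ~e = 10101010101010101010101010101010
  (~e & d) = 00100010001000100010001000100010
  ((~e & d) | c) = 00101111001011110010111100101111
  ~d = 11001100110011001100110011001100
  ~b = 11111111000000001111111100000000
  (~d & ~b) = 11001100000000001100110000000000
  (((~e & d) | c) | (~d & ~b)) = 11101111001011111110111100101111

(((~e & d) | c) | (~d & ~b))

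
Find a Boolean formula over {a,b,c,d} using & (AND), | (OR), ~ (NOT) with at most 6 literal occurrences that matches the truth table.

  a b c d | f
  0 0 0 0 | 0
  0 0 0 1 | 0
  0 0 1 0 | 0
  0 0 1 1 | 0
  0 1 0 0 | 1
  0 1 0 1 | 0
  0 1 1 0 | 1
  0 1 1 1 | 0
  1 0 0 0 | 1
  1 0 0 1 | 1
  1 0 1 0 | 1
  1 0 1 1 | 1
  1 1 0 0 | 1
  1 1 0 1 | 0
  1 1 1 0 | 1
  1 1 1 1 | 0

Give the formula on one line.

((~d & (a | b)) | (a & ~b))

  ~d = 1010101010101010
  (a | b) = 0000111111111111
  (~d & (a | b)) = 0000101010101010
  ~b = 1111000011110000
  (a & ~b) = 0000000011110000
  ((~d & (a | b)) | (a & ~b)) = 0000101011111010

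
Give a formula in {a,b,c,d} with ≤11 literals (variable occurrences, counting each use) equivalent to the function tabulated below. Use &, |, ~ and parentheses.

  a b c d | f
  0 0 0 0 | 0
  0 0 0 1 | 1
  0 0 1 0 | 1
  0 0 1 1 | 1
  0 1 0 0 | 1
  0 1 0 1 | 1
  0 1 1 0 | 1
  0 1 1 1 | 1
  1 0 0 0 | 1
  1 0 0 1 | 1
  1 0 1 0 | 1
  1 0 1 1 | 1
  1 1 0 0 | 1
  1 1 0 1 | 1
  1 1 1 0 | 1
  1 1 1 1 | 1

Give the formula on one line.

(((~a & (b & (~a | c))) | c) | ((~c | a) & (a | d)))

  ~a = 1111111100000000
  (~a | c) = 1111111100110011
  (b & (~a | c)) = 0000111100000011
  (~a & (b & (~a | c))) = 0000111100000000
  ((~a & (b & (~a | c))) | c) = 0011111100110011
  ~c = 1100110011001100
  (~c | a) = 1100110011111111
  (a | d) = 0101010111111111
  ((~c | a) & (a | d)) = 0100010011111111
  (((~a & (b & (~a | c))) | c) | ((~c | a) & (a | d))) = 0111111111111111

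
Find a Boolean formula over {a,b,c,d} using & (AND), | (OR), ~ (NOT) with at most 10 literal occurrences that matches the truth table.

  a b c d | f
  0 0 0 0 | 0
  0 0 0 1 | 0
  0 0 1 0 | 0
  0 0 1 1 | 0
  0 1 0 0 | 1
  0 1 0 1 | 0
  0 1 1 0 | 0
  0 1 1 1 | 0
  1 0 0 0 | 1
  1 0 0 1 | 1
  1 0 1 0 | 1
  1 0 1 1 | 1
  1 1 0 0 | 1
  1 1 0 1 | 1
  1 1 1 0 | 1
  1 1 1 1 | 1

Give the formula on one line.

((~d & (~c & (a | b))) | (a & (c | d)))

  ~d = 1010101010101010
  ~c = 1100110011001100
  (a | b) = 0000111111111111
  (~c & (a | b)) = 0000110011001100
  (~d & (~c & (a | b))) = 0000100010001000
  (c | d) = 0111011101110111
  (a & (c | d)) = 0000000001110111
  ((~d & (~c & (a | b))) | (a & (c | d))) = 0000100011111111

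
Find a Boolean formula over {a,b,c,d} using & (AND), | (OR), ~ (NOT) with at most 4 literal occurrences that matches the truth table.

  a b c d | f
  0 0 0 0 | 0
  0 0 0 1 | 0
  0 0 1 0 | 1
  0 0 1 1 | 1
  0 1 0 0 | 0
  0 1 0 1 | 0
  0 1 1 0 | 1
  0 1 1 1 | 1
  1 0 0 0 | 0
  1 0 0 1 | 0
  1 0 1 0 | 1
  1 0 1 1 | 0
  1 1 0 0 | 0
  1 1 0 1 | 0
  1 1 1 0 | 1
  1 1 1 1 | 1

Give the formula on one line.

  ~d = 1010101010101010
  ~a = 1111111100000000
  (~d | ~a) = 1111111110101010
  (b | (~d | ~a)) = 1111111110101111
  ((b | (~d | ~a)) & c) = 0011001100100011

((b | (~d | ~a)) & c)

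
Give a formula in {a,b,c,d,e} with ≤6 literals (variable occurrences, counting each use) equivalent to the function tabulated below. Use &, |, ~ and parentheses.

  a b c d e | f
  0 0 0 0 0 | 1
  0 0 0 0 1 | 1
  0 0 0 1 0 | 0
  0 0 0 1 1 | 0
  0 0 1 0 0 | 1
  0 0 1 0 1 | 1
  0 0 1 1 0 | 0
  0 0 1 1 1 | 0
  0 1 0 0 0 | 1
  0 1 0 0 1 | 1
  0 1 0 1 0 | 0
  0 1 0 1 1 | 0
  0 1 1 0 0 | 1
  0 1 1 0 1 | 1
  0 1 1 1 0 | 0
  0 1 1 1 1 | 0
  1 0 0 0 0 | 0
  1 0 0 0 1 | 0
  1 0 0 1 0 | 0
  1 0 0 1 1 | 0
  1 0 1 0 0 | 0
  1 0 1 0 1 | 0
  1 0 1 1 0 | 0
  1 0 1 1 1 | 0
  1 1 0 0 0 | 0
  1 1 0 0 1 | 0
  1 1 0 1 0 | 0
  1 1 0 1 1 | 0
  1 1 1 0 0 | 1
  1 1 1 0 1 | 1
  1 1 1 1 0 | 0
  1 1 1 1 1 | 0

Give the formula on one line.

((~a | (c & b)) & ~d)

  ~a = 11111111111111110000000000000000
  (c & b) = 00000000000011110000000000001111
  (~a | (c & b)) = 11111111111111110000000000001111
  ~d = 11001100110011001100110011001100
  ((~a | (c & b)) & ~d) = 11001100110011000000000000001100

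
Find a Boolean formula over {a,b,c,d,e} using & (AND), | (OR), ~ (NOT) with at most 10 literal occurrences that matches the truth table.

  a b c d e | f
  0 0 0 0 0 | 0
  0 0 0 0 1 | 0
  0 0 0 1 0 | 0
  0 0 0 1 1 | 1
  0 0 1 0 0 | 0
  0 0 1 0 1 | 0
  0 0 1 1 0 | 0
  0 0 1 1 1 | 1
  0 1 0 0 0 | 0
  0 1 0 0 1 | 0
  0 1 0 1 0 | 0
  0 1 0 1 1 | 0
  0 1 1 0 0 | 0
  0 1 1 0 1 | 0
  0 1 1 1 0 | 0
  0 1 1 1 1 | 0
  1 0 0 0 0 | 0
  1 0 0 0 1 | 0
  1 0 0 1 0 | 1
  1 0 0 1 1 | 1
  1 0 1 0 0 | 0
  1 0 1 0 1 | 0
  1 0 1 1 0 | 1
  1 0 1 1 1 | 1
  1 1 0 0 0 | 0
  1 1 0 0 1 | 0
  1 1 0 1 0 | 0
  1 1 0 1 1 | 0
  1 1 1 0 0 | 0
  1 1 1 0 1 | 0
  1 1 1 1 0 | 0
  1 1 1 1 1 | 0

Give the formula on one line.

  ~d = 11001100110011001100110011001100
  (~d & c) = 00001100000011000000110000001100
  ~b = 11111111000000001111111100000000
  ((~d & c) | ~b) = 11111111000011001111111100001100
  (d & e) = 00010001000100010001000100010001
  ((d & e) & ~b) = 00010001000000000001000100000000
  (a & d) = 00000000000000000011001100110011
  (((d & e) & ~b) | (a & d)) = 00010001000000000011001100110011
  (((~d & c) | ~b) & (((d & e) & ~b) | (a & d))) = 00010001000000000011001100000000

(((~d & c) | ~b) & (((d & e) & ~b) | (a & d)))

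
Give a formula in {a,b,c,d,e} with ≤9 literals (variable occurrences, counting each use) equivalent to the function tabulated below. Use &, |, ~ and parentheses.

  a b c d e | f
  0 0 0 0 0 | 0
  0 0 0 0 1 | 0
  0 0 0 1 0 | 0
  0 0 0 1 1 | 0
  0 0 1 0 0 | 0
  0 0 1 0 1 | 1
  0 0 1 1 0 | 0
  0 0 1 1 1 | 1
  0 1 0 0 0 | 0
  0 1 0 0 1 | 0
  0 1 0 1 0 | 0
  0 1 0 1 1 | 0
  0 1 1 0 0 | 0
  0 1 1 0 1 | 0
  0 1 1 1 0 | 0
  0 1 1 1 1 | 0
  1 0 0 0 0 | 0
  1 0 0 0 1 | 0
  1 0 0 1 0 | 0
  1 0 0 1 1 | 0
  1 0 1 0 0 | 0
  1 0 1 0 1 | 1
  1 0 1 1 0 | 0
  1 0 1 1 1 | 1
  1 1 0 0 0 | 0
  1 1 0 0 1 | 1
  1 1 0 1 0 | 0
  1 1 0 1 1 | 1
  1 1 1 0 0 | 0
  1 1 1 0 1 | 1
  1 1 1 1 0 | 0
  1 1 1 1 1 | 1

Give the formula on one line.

((e & (a | ~b)) & (c | (~c & (b & a))))

  ~b = 11111111000000001111111100000000
  (a | ~b) = 11111111000000001111111111111111
  (e & (a | ~b)) = 01010101000000000101010101010101
  ~c = 11110000111100001111000011110000
  (b & a) = 00000000000000000000000011111111
  (~c & (b & a)) = 00000000000000000000000011110000
  (c | (~c & (b & a))) = 00001111000011110000111111111111
  ((e & (a | ~b)) & (c | (~c & (b & a)))) = 00000101000000000000010101010101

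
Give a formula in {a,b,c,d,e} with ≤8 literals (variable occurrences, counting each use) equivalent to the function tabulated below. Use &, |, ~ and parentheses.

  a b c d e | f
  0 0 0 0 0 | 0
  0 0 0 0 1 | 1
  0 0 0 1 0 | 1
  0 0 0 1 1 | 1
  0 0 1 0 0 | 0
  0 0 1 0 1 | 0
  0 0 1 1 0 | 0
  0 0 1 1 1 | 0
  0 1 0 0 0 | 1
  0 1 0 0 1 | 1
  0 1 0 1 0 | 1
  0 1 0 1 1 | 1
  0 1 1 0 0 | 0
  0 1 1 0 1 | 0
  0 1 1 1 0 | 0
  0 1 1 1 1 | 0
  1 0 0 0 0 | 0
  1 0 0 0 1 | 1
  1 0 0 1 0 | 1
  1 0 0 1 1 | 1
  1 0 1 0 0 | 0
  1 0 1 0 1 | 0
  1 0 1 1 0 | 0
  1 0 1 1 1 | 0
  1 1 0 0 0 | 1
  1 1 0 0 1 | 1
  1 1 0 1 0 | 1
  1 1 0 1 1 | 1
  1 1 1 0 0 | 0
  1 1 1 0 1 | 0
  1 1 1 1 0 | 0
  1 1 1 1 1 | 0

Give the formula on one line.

((~c & (b | d)) | ((~d & e) & (~d & ~c)))

  ~c = 11110000111100001111000011110000
  (b | d) = 00110011111111110011001111111111
  (~c & (b | d)) = 00110000111100000011000011110000
  ~d = 11001100110011001100110011001100
  (~d & e) = 01000100010001000100010001000100
  (~d & ~c) = 11000000110000001100000011000000
  ((~d & e) & (~d & ~c)) = 01000000010000000100000001000000
  ((~c & (b | d)) | ((~d & e) & (~d & ~c))) = 01110000111100000111000011110000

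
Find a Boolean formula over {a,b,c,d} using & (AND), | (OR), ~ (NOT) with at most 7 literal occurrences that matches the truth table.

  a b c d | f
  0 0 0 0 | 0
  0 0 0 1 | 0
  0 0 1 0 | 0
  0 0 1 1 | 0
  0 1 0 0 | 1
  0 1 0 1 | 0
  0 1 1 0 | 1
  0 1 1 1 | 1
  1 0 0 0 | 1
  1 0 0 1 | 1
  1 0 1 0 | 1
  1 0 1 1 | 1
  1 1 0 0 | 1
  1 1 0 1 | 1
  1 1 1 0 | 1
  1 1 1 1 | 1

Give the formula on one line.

  ~d = 1010101010101010
  (c | ~d) = 1011101110111011
  (b & (c | ~d)) = 0000101100001011
  ((b & (c | ~d)) | a) = 0000101111111111

((b & (c | ~d)) | a)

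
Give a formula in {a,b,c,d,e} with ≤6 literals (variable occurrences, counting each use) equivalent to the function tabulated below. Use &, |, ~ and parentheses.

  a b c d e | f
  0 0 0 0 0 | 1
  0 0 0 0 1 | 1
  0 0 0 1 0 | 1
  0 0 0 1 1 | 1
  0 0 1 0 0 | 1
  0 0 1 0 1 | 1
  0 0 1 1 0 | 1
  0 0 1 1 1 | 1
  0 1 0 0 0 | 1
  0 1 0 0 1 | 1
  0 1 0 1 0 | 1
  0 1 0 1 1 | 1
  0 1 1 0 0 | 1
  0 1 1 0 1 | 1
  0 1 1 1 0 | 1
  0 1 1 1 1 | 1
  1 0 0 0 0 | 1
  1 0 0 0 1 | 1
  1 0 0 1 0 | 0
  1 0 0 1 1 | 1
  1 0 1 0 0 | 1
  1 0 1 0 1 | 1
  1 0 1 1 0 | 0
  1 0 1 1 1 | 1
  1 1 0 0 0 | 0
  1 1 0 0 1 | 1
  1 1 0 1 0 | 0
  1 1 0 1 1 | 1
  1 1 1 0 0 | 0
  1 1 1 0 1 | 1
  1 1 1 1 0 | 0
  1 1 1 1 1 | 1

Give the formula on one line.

  (e & a) = 00000000000000000101010101010101
  ~b = 11111111000000001111111100000000
  ~d = 11001100110011001100110011001100
  (~b & ~d) = 11001100000000001100110000000000
  ((e & a) | (~b & ~d)) = 11001100000000001101110101010101
  ~a = 11111111111111110000000000000000
  (((e & a) | (~b & ~d)) | ~a) = 11111111111111111101110101010101

(((e & a) | (~b & ~d)) | ~a)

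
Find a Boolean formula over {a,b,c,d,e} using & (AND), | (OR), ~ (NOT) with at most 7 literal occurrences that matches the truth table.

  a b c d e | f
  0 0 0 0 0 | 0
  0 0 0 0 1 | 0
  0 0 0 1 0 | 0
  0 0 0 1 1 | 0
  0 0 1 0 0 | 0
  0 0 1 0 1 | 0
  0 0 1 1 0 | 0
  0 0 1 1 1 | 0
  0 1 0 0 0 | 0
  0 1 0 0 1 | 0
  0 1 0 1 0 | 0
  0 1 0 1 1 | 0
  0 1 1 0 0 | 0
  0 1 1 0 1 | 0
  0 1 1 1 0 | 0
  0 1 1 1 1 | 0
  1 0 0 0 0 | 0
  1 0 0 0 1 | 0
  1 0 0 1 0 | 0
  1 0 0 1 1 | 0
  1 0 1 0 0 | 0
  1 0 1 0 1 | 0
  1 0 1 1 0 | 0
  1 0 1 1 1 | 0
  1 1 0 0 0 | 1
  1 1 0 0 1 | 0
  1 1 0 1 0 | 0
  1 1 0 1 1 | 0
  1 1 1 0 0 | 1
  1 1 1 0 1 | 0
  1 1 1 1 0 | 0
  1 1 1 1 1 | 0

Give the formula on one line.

  ~d = 11001100110011001100110011001100
  ~e = 10101010101010101010101010101010
  (~e & b) = 00000000101010100000000010101010
  (~d & (~e & b)) = 00000000100010000000000010001000
  (c | ~d) = 11001111110011111100111111001111
  (d & (c | ~d)) = 00000011000000110000001100000011
  ((d & (c | ~d)) | a) = 00000011000000111111111111111111
  ((~d & (~e & b)) & ((d & (c | ~d)) | a)) = 00000000000000000000000010001000

((~d & (~e & b)) & ((d & (c | ~d)) | a))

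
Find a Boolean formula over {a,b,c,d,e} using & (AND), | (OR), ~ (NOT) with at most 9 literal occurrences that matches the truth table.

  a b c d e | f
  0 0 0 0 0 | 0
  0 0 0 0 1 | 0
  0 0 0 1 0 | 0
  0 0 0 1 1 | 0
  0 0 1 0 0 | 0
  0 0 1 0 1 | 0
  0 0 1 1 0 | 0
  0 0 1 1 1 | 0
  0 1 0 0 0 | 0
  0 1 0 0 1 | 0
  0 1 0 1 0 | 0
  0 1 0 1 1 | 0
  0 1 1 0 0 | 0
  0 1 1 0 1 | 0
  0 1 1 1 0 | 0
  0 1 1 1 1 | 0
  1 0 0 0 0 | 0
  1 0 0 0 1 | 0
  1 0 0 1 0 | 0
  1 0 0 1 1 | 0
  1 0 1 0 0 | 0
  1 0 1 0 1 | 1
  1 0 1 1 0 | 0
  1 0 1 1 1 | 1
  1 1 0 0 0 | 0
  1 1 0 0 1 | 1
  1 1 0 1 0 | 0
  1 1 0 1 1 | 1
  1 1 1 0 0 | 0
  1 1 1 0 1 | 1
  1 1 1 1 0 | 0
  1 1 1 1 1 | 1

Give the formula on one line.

((a & (e | ~a)) & ((e & c) | (~a | b)))

  ~a = 11111111111111110000000000000000
  (e | ~a) = 11111111111111110101010101010101
  (a & (e | ~a)) = 00000000000000000101010101010101
  (e & c) = 00000101000001010000010100000101
  (~a | b) = 11111111111111110000000011111111
  ((e & c) | (~a | b)) = 11111111111111110000010111111111
  ((a & (e | ~a)) & ((e & c) | (~a | b))) = 00000000000000000000010101010101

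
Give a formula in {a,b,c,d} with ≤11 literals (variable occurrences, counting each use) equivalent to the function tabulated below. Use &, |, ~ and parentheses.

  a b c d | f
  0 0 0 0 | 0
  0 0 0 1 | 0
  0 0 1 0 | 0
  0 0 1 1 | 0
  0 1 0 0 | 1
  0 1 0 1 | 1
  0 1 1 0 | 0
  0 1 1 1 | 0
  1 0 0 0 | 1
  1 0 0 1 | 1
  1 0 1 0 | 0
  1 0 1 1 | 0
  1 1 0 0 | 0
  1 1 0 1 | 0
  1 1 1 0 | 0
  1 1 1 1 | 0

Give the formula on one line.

  ~c = 1100110011001100
  ~d = 1010101010101010
  (b | ~d) = 1010111110101111
  (c & (b | ~d)) = 0010001100100011
  (a | b) = 0000111111111111
  ((c & (b | ~d)) | (a | b)) = 0010111111111111
  ~b = 1111000011110000
  ~a = 1111111100000000
  (~a & b) = 0000111100000000
  (~b | (~a & b)) = 1111111111110000
  (((c & (b | ~d)) | (a | b)) & (~b | (~a & b))) = 0010111111110000
  (~c & (((c & (b | ~d)) | (a | b)) & (~b | (~a & b)))) = 0000110011000000

(~c & (((c & (b | ~d)) | (a | b)) & (~b | (~a & b))))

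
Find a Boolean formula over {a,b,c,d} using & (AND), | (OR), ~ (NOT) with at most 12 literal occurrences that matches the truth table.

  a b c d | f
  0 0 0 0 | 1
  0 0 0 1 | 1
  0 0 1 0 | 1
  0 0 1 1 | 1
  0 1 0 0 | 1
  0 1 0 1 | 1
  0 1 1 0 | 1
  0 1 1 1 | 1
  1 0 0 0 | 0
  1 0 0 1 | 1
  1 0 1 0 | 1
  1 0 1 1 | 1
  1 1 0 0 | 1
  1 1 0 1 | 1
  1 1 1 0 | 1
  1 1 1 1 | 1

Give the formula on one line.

  (d & c) = 0001000100010001
  ((d & c) | b) = 0001111100011111
  ~b = 1111000011110000
  (~b & d) = 0101000001010000
  (((d & c) | b) | (~b & d)) = 0101111101011111
  ~a = 1111111100000000
  ((((d & c) | b) | (~b & d)) | ~a) = 1111111101011111
  ~c = 1100110011001100
  (b & ~c) = 0000110000001100
  ((b & ~c) | c) = 0011111100111111
  (((((d & c) | b) | (~b & d)) | ~a) | ((b & ~c) | c)) = 1111111101111111

(((((d & c) | b) | (~b & d)) | ~a) | ((b & ~c) | c))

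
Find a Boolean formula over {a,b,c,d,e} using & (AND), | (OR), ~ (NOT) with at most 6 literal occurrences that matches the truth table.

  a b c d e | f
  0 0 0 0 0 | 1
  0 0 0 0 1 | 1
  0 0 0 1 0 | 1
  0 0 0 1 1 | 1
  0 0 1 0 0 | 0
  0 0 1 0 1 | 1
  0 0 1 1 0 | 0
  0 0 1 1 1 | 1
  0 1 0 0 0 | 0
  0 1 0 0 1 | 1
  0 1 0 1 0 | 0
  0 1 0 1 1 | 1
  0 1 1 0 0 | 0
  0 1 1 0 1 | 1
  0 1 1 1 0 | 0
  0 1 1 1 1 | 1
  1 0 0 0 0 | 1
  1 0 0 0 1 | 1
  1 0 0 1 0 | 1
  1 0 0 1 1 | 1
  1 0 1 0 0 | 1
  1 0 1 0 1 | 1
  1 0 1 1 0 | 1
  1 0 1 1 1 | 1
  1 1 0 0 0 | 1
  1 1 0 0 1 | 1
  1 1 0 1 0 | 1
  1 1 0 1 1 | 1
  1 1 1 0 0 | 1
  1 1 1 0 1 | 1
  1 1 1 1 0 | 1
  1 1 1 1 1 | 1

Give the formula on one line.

((a | (~c & ~b)) | e)

  ~c = 11110000111100001111000011110000
  ~b = 11111111000000001111111100000000
  (~c & ~b) = 11110000000000001111000000000000
  (a | (~c & ~b)) = 11110000000000001111111111111111
  ((a | (~c & ~b)) | e) = 11110101010101011111111111111111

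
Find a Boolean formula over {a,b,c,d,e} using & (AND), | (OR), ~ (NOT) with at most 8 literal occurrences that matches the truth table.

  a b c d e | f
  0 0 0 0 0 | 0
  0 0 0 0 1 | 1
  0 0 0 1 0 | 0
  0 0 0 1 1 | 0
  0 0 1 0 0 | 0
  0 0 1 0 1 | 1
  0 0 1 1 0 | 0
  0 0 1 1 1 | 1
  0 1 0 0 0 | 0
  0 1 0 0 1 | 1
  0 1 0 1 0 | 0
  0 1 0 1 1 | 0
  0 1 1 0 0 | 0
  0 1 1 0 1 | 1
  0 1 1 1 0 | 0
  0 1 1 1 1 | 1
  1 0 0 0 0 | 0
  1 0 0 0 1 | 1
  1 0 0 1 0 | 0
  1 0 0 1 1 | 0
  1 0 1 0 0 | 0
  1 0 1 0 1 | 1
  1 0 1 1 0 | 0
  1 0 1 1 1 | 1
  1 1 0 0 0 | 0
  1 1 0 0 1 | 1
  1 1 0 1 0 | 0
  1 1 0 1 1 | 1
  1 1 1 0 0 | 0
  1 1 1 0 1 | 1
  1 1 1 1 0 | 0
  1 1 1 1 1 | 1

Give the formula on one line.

(e & ((((a & b) | ~d) | ~e) | c))

  (a & b) = 00000000000000000000000011111111
  ~d = 11001100110011001100110011001100
  ((a & b) | ~d) = 11001100110011001100110011111111
  ~e = 10101010101010101010101010101010
  (((a & b) | ~d) | ~e) = 11101110111011101110111011111111
  ((((a & b) | ~d) | ~e) | c) = 11101111111011111110111111111111
  (e & ((((a & b) | ~d) | ~e) | c)) = 01000101010001010100010101010101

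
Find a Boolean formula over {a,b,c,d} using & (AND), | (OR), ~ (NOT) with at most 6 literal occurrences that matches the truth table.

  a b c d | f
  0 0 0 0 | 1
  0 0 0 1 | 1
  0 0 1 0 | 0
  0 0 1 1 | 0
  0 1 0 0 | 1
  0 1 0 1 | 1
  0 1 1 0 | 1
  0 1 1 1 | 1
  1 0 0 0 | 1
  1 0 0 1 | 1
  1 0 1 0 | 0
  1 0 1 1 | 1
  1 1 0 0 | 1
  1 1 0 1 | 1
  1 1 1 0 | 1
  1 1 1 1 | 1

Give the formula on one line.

  ~c = 1100110011001100
  (b & ~c) = 0000110000001100
  ((b & ~c) | d) = 0101110101011101
  (a & ((b & ~c) | d)) = 0000000001011101
  (~c | b) = 1100111111001111
  ((a & ((b & ~c) | d)) | (~c | b)) = 1100111111011111

((a & ((b & ~c) | d)) | (~c | b))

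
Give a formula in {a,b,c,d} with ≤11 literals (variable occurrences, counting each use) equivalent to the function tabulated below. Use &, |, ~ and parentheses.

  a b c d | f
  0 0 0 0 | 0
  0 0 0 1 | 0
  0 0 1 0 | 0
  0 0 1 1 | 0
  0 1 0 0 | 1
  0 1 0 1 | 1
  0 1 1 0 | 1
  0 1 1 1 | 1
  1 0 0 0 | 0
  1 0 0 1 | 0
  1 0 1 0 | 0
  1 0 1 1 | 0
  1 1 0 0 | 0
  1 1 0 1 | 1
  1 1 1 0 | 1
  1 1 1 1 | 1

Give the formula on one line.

(b & (((((~c & d) | ~b) | (c & a)) | d) | (~a & b)))

  ~c = 1100110011001100
  (~c & d) = 0100010001000100
  ~b = 1111000011110000
  ((~c & d) | ~b) = 1111010011110100
  (c & a) = 0000000000110011
  (((~c & d) | ~b) | (c & a)) = 1111010011110111
  ((((~c & d) | ~b) | (c & a)) | d) = 1111010111110111
  ~a = 1111111100000000
  (~a & b) = 0000111100000000
  (((((~c & d) | ~b) | (c & a)) | d) | (~a & b)) = 1111111111110111
  (b & (((((~c & d) | ~b) | (c & a)) | d) | (~a & b))) = 0000111100000111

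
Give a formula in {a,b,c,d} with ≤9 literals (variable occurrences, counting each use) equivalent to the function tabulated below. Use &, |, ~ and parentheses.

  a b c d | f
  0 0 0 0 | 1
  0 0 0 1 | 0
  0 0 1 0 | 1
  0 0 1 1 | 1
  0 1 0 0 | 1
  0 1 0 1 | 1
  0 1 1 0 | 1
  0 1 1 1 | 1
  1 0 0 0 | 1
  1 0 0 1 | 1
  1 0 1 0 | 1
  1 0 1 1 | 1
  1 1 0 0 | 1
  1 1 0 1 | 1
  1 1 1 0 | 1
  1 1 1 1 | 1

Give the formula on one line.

  ~c = 1100110011001100
  (~c | d) = 1101110111011101
  ~d = 1010101010101010
  (~d | a) = 1010101011111111
  ((~c | d) & (~d | a)) = 1000100011011101
  (b | c) = 0011111100111111
  (((~c | d) & (~d | a)) | (b | c)) = 1011111111111111

(((~c | d) & (~d | a)) | (b | c))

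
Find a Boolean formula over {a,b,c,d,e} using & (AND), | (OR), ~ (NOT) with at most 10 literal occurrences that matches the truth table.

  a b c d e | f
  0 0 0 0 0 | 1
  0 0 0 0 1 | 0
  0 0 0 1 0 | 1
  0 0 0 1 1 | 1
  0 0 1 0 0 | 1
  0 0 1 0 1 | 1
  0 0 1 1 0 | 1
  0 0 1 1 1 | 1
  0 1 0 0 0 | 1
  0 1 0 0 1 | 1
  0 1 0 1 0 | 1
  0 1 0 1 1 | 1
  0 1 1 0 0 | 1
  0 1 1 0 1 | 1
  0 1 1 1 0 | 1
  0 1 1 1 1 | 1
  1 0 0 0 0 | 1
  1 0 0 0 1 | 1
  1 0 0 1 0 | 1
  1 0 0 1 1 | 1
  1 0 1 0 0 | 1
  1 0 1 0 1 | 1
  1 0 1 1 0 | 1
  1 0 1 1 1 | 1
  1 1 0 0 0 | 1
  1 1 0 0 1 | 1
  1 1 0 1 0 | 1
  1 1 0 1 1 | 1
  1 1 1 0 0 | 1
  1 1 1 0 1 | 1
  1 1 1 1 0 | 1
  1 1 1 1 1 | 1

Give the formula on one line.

(((e & b) | (c | (~e | a))) | (d | a))

  (e & b) = 00000000010101010000000001010101
  ~e = 10101010101010101010101010101010
  (~e | a) = 10101010101010101111111111111111
  (c | (~e | a)) = 10101111101011111111111111111111
  ((e & b) | (c | (~e | a))) = 10101111111111111111111111111111
  (d | a) = 00110011001100111111111111111111
  (((e & b) | (c | (~e | a))) | (d | a)) = 10111111111111111111111111111111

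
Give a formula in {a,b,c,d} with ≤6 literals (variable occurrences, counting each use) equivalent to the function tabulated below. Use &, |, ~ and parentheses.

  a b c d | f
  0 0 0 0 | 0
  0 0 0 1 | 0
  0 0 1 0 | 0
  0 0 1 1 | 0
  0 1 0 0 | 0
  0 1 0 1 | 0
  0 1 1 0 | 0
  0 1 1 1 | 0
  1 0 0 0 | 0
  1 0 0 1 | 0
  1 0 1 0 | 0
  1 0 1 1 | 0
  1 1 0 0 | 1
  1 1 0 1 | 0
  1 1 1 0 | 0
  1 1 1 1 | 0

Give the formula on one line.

(~c & (((~d | c) & a) & b))

  ~c = 1100110011001100
  ~d = 1010101010101010
  (~d | c) = 1011101110111011
  ((~d | c) & a) = 0000000010111011
  (((~d | c) & a) & b) = 0000000000001011
  (~c & (((~d | c) & a) & b)) = 0000000000001000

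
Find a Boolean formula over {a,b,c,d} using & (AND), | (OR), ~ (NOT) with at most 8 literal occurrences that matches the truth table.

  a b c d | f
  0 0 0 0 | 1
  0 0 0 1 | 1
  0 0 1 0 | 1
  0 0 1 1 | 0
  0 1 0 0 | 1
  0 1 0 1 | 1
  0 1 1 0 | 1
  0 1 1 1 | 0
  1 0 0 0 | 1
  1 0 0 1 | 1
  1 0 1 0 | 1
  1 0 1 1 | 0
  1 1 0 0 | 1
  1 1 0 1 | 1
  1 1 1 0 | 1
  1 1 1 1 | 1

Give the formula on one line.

  ~d = 1010101010101010
  (c & ~d) = 0010001000100010
  ~c = 1100110011001100
  (~c & d) = 0100010001000100
  ((~c & d) | b) = 0100111101001111
  (a & ((~c & d) | b)) = 0000000001001111
  (~c | (a & ((~c & d) | b))) = 1100110011001111
  ((c & ~d) | (~c | (a & ((~c & d) | b)))) = 1110111011101111

((c & ~d) | (~c | (a & ((~c & d) | b))))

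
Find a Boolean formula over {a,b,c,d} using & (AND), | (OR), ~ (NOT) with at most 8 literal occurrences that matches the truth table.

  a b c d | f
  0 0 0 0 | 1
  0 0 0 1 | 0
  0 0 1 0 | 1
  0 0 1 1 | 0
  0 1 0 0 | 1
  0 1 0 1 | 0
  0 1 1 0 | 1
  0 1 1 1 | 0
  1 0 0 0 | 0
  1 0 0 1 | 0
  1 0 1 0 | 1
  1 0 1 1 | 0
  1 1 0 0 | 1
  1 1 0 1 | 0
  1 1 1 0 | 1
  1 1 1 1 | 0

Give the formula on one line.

((b | ((~a | (~b & (c & ~d))) | c)) & ~d)

  ~a = 1111111100000000
  ~b = 1111000011110000
  ~d = 1010101010101010
  (c & ~d) = 0010001000100010
  (~b & (c & ~d)) = 0010000000100000
  (~a | (~b & (c & ~d))) = 1111111100100000
  ((~a | (~b & (c & ~d))) | c) = 1111111100110011
  (b | ((~a | (~b & (c & ~d))) | c)) = 1111111100111111
  ((b | ((~a | (~b & (c & ~d))) | c)) & ~d) = 1010101000101010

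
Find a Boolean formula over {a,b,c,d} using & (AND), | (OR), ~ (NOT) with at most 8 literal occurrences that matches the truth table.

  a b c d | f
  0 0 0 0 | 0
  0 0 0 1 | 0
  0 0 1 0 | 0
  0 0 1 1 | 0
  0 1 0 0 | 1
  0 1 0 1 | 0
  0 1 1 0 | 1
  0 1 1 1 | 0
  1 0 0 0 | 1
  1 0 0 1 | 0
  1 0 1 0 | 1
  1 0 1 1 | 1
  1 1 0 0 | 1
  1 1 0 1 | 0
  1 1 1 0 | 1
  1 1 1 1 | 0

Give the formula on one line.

((b & ~d) | ((b | a) & (~b & (c | ~d))))

  ~d = 1010101010101010
  (b & ~d) = 0000101000001010
  (b | a) = 0000111111111111
  ~b = 1111000011110000
  (c | ~d) = 1011101110111011
  (~b & (c | ~d)) = 1011000010110000
  ((b | a) & (~b & (c | ~d))) = 0000000010110000
  ((b & ~d) | ((b | a) & (~b & (c | ~d)))) = 0000101010111010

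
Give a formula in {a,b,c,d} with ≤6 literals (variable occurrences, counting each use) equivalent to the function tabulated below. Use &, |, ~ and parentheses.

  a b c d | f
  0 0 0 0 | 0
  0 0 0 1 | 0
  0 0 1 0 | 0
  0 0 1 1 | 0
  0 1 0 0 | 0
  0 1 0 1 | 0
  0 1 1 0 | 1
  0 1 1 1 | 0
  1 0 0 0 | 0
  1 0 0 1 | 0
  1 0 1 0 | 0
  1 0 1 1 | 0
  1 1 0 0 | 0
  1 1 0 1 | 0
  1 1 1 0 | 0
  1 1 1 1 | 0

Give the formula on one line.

  ~d = 1010101010101010
  (~d & b) = 0000101000001010
  (c & (~d & b)) = 0000001000000010
  ~c = 1100110011001100
  ~a = 1111111100000000
  (~c | ~a) = 1111111111001100
  (d | (~c | ~a)) = 1111111111011101
  ((c & (~d & b)) & (d | (~c | ~a))) = 0000001000000000

((c & (~d & b)) & (d | (~c | ~a)))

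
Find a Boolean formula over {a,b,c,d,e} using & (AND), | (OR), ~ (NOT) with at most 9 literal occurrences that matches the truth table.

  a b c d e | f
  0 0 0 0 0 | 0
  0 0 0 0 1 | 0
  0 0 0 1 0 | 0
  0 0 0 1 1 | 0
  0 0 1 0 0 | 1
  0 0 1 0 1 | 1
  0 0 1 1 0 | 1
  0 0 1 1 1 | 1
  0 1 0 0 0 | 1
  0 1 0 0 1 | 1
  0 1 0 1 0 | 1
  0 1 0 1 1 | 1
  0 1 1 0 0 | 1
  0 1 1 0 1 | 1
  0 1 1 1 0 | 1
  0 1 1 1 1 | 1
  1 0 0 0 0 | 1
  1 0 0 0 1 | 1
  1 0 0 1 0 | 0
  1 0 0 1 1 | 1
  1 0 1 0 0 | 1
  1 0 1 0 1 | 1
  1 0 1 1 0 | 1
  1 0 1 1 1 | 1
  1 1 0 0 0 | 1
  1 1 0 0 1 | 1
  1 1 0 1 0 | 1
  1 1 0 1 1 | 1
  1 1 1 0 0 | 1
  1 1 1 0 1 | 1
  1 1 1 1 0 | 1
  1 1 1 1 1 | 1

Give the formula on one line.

(((a & ~c) & (~d | (e & (b | a)))) | (b | c))

  ~c = 11110000111100001111000011110000
  (a & ~c) = 00000000000000001111000011110000
  ~d = 11001100110011001100110011001100
  (b | a) = 00000000111111111111111111111111
  (e & (b | a)) = 00000000010101010101010101010101
  (~d | (e & (b | a))) = 11001100110111011101110111011101
  ((a & ~c) & (~d | (e & (b | a)))) = 00000000000000001101000011010000
  (b | c) = 00001111111111110000111111111111
  (((a & ~c) & (~d | (e & (b | a)))) | (b | c)) = 00001111111111111101111111111111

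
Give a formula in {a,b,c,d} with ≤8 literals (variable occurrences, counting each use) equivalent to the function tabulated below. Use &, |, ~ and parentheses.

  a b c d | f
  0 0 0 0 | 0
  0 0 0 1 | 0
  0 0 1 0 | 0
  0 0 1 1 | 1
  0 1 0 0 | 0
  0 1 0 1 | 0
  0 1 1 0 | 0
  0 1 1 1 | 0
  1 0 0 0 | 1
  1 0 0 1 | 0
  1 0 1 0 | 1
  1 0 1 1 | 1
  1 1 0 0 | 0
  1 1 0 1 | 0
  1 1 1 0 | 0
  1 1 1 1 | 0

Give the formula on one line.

(((~b & a) & (~b & ~d)) | (((a | d) & c) & ~b))

  ~b = 1111000011110000
  (~b & a) = 0000000011110000
  ~d = 1010101010101010
  (~b & ~d) = 1010000010100000
  ((~b & a) & (~b & ~d)) = 0000000010100000
  (a | d) = 0101010111111111
  ((a | d) & c) = 0001000100110011
  (((a | d) & c) & ~b) = 0001000000110000
  (((~b & a) & (~b & ~d)) | (((a | d) & c) & ~b)) = 0001000010110000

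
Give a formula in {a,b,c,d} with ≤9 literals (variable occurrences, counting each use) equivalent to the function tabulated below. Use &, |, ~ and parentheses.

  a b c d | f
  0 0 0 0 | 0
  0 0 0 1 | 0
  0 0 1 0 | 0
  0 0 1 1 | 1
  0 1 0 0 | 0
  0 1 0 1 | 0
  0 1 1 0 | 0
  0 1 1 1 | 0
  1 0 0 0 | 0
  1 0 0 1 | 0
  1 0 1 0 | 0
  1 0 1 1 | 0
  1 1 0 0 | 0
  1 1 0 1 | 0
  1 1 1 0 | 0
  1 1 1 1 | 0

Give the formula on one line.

(((d | a) & c) & ((~b | ~c) & ~a))

  (d | a) = 0101010111111111
  ((d | a) & c) = 0001000100110011
  ~b = 1111000011110000
  ~c = 1100110011001100
  (~b | ~c) = 1111110011111100
  ~a = 1111111100000000
  ((~b | ~c) & ~a) = 1111110000000000
  (((d | a) & c) & ((~b | ~c) & ~a)) = 0001000000000000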